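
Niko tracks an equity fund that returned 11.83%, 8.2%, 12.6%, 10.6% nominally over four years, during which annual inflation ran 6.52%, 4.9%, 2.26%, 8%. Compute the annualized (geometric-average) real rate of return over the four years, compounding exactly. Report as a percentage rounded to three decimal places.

5.120%

Compound the nominal returns: 1.1183 × 1.0820 × 1.1260 × 1.1060 = 1.50688151.
Compound inflation: 1.0652 × 1.0490 × 1.0226 × 1.0800 = 1.23405976.
Deflate: 1.50688151 / 1.23405976 = 1.22107661.
Annualized real rate = 1.22107661^(1/4) − 1 = 5.1201% → 5.120%.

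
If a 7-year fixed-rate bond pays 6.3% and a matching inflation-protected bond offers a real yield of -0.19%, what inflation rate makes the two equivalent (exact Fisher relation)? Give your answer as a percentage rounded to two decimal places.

6.50%

(1 + π) = (1 + i)/(1 + r) = 1.06300 / 0.99810 = 1.065024
Break-even inflation = 1.065024 − 1 → 6.50%.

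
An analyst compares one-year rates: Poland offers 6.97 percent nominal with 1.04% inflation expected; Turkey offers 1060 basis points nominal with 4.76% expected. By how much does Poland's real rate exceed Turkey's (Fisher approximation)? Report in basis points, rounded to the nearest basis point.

9 basis points

Poland: 6.97% − 1.04% = 5.930%
Turkey: 10.6% − 4.76% = 5.840%
Differential = 0.090% → 9 basis points.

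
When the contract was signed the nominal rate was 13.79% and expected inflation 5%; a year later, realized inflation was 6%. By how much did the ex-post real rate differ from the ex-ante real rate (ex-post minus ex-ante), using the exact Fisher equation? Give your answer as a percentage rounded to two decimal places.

Ex-ante: (1 + 0.1379)/(1 + 0.0500) − 1 = 8.3714%
Ex-post: (1 + 0.1379)/(1 + 0.0600) − 1 = 7.3491%
Difference (ex-post − ex-ante) = -1.0224% → -1.02%.

-1.02%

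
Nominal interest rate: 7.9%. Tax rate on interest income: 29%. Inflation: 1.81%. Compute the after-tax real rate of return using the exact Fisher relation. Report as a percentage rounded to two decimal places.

3.73%

After-tax nominal return = 7.9% × (1 − 0.29) = 5.6090%.
1 + r = 1.05609 / 1.01810 = 1.037315
After-tax real rate = 1.037315 − 1 → 3.73%.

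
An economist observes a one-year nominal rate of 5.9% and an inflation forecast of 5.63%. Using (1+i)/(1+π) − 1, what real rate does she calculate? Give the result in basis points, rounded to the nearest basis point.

26 basis points

1 + r = 1.05900 / 1.05630 = 1.002556
r = 1.002556 − 1 = 0.2556%, i.e. 26 basis points.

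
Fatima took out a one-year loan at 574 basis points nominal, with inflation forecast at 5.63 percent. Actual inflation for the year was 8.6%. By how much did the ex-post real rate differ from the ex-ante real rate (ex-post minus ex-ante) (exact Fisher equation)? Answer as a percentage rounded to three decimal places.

-2.738%

Ex-ante: (1 + 0.0574)/(1 + 0.0563) − 1 = 0.1041%
Ex-post: (1 + 0.0574)/(1 + 0.0860) − 1 = -2.6335%
Difference (ex-post − ex-ante) = -2.7377% → -2.738%.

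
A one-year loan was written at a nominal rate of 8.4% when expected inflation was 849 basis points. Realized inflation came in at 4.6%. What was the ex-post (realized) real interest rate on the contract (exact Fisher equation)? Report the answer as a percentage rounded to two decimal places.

3.63%

Ex-post: (1 + 0.0840)/(1 + 0.0460) − 1 = 3.6329%
So the realized real rate is 3.63%.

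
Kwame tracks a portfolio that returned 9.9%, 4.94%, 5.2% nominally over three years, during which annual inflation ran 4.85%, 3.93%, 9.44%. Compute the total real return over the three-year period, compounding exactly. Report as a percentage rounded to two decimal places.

Nominal growth factor = 1.0990 × 1.0494 × 1.0520 = 1.213262
Price-level growth factor = 1.0485 × 1.0393 × 1.0944 = 1.192574
Real growth factor = 1.213262 / 1.192574 = 1.017347
Total real return = 1.017347 − 1 → 1.73%.

1.73%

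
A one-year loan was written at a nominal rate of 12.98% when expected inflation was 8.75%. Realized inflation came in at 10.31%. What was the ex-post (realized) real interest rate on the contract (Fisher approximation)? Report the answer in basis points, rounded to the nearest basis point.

267 basis points

Ex-post: 12.98% − 10.31% = 2.670%
So the realized real rate is 267 basis points.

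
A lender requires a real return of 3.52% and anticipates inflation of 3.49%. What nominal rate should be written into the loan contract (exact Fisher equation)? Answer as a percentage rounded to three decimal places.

7.133%

(1 + i) = (1 + r)(1 + π) = 1.03520 × 1.03490 = 1.07132848
i = 1.07132848 − 1, so the required nominal rate is 7.133%.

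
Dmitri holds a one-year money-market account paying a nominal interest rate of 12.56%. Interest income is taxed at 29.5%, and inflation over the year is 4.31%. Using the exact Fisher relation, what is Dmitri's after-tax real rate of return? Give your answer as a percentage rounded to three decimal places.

4.357%

After-tax nominal return = 12.56% × (1 − 0.295) = 8.8548%.
1 + r = 1.088548 / 1.04310 = 1.043570
After-tax real rate = 1.043570 − 1 → 4.357%.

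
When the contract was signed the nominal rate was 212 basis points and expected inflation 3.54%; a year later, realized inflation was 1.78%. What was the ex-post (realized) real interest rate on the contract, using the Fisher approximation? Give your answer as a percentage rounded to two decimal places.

Ex-post: 2.12% − 1.78% = 0.340%
So the realized real rate is 0.34%.

0.34%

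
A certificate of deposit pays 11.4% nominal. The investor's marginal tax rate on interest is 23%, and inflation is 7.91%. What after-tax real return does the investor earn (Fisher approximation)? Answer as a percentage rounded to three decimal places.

0.868%

After-tax nominal return = 11.4% × (1 − 0.23) = 8.7780%.
r ≈ 8.7780% − 7.91% → 0.868%.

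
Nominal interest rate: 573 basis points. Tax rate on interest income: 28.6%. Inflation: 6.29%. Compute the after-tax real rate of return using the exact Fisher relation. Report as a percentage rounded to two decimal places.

-2.07%

After-tax nominal return = 5.73% × (1 − 0.286) = 4.09122%.
1 + r = 1.0409122 / 1.06290 = 0.979313
After-tax real rate = 0.979313 − 1 → -2.07%.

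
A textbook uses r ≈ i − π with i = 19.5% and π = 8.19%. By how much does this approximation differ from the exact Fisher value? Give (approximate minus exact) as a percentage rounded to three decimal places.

Approximate: r ≈ 19.500% − 8.190% = 11.3100%
Exact: (1 + 0.1950)/(1 + 0.0819) − 1 = 10.4538%
Error = 11.3100% − 10.4538% = 0.8562% → 0.856%.

0.856%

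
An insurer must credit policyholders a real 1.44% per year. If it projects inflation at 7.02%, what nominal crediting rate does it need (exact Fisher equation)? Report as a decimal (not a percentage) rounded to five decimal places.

(1 + i) = (1 + r)(1 + π) = 1.01440 × 1.07020 = 1.08561088
i = 1.08561088 − 1, so the required nominal rate is 0.08561.

0.08561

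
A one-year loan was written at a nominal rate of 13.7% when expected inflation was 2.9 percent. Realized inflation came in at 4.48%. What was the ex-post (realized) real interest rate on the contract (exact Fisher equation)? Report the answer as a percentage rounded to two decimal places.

Ex-post: (1 + 0.1370)/(1 + 0.0448) − 1 = 8.8247%
So the realized real rate is 8.82%.

8.82%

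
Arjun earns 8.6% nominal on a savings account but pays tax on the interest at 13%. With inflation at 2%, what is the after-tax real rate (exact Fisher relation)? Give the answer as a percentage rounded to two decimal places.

5.37%

After-tax nominal return = 8.6% × (1 − 0.13) = 7.4820%.
1 + r = 1.07482 / 1.02000 = 1.053745
After-tax real rate = 1.053745 − 1 → 5.37%.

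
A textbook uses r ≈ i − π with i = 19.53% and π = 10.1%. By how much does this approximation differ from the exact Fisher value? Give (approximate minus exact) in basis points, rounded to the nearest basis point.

Approximate: r ≈ 19.530% − 10.100% = 9.4300%
Exact: (1 + 0.1953)/(1 + 0.1010) − 1 = 8.5649%
Error = 9.4300% − 8.5649% = 0.8651% → 87 basis points.

87 basis points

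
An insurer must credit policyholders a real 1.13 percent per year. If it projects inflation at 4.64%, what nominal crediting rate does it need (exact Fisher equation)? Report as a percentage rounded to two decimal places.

(1 + i) = (1 + r)(1 + π) = 1.01130 × 1.04640 = 1.05822432
i = 1.05822432 − 1, so the required nominal rate is 5.82%.

5.82%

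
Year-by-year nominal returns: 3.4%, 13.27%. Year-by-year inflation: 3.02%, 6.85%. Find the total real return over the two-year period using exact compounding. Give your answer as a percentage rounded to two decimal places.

6.40%

Nominal growth factor = 1.0340 × 1.1327 = 1.171212
Price-level growth factor = 1.0302 × 1.0685 = 1.100769
Real growth factor = 1.171212 / 1.100769 = 1.063994
Total real return = 1.063994 − 1 → 6.40%.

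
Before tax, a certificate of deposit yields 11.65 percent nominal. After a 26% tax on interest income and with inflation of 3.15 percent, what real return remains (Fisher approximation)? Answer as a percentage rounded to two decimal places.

5.47%

After-tax nominal return = 11.65% × (1 − 0.26) = 8.6210%.
r ≈ 8.6210% − 3.15% → 5.47%.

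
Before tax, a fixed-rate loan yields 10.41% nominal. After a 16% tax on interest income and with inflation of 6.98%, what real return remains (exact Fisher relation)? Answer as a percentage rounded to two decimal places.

1.65%

After-tax nominal return = 10.41% × (1 − 0.16) = 8.7444%.
1 + r = 1.087444 / 1.06980 = 1.016493
After-tax real rate = 1.016493 − 1 → 1.65%.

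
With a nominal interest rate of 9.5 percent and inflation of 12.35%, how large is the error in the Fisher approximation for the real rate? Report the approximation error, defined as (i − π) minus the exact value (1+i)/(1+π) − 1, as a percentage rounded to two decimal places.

Approximate: r ≈ 9.500% − 12.350% = -2.8500%
Exact: (1 + 0.0950)/(1 + 0.1235) − 1 = -2.5367%
Error = -2.8500% − (-2.5367%) = -0.3133% → -0.31%.

-0.31%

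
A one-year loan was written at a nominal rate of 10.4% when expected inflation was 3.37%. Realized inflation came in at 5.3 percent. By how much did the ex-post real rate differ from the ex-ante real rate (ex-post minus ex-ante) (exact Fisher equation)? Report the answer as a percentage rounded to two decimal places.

-1.96%

Ex-ante: (1 + 0.1040)/(1 + 0.0337) − 1 = 6.8008%
Ex-post: (1 + 0.1040)/(1 + 0.0530) − 1 = 4.8433%
Difference (ex-post − ex-ante) = -1.9575% → -1.96%.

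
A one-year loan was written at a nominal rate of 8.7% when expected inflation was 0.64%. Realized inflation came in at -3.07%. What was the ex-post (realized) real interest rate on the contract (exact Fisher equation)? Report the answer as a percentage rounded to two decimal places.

Ex-post: (1 + 0.0870)/(1 − 0.0307) − 1 = 12.1428%
So the realized real rate is 12.14%.

12.14%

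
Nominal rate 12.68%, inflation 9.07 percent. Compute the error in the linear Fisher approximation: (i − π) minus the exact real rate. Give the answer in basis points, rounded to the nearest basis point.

Approximate: r ≈ 12.680% − 9.070% = 3.6100%
Exact: (1 + 0.1268)/(1 + 0.0907) − 1 = 3.3098%
Error = 3.6100% − 3.3098% = 0.3002% → 30 basis points.

30 basis points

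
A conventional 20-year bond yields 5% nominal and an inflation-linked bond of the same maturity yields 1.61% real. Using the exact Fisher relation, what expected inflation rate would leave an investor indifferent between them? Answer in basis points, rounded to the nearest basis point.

334 basis points

(1 + π) = (1 + i)/(1 + r) = 1.05000 / 1.01610 = 1.033363
Break-even inflation = 1.033363 − 1 → 334 basis points.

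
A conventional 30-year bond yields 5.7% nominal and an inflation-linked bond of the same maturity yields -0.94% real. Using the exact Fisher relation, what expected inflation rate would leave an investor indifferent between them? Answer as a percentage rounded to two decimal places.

6.70%

(1 + π) = (1 + i)/(1 + r) = 1.05700 / 0.99060 = 1.067030
Break-even inflation = 1.067030 − 1 → 6.70%.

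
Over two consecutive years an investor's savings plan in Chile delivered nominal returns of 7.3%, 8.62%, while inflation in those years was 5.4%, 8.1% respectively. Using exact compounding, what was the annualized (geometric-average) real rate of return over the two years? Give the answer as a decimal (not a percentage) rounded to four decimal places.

Compound the nominal returns: 1.0730 × 1.0862 = 1.16549260.
Compound inflation: 1.0540 × 1.0810 = 1.13937400.
Deflate: 1.16549260 / 1.13937400 = 1.02292364.
Annualized real rate = 1.02292364^(1/2) − 1 = 1.1397% → 0.0114.

0.0114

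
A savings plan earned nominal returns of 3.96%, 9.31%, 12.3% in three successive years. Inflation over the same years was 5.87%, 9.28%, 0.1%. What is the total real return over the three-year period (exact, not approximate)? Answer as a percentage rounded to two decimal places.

10.19%

Compound the nominal returns: 1.0396 × 1.0931 × 1.1230 = 1.276162.
Compound inflation: 1.0587 × 1.0928 × 1.0010 = 1.158104.
Deflate: 1.276162 / 1.158104 = 1.101941.
Total real return = 1.101941 − 1 → 10.19%.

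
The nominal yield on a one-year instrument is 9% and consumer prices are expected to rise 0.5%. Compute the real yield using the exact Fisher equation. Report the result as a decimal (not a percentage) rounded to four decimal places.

1 + r = 1.09000 / 1.00500 = 1.084577
r = 1.084577 − 1 = 8.4577%, i.e. 0.0846.

0.0846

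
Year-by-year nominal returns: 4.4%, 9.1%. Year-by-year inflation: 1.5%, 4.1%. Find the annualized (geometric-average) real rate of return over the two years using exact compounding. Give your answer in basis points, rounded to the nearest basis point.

383 basis points

Compound the nominal returns: 1.0440 × 1.0910 = 1.13900400.
Compound inflation: 1.0150 × 1.0410 = 1.05661500.
Deflate: 1.13900400 / 1.05661500 = 1.07797448.
Annualized real rate = 1.07797448^(1/2) − 1 = 3.8255% → 383 basis points.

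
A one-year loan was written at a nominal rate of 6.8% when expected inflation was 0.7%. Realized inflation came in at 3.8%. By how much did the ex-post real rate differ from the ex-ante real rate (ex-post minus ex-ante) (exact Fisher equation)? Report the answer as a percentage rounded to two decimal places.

Ex-ante: (1 + 0.0680)/(1 + 0.0070) − 1 = 6.0576%
Ex-post: (1 + 0.0680)/(1 + 0.0380) − 1 = 2.8902%
Difference (ex-post − ex-ante) = -3.1674% → -3.17%.

-3.17%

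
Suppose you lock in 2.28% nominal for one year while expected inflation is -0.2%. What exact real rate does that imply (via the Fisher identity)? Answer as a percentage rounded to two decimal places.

By the Fisher identity, 1 + r = (1 + i)/(1 + π).
1 + r = 1.02280 / 0.99800 = 1.0248497
r = 1.0248497 − 1 = 2.48497%, i.e. 2.48%.

2.48%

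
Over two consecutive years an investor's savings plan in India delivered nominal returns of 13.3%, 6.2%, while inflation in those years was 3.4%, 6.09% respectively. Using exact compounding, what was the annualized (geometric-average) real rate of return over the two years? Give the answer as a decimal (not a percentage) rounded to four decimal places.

Nominal growth factor = 1.1330 × 1.0620 = 1.20324600
Price-level growth factor = 1.0340 × 1.0609 = 1.09697060
Real growth factor = 1.20324600 / 1.09697060 = 1.09688081
Annualized real rate = 1.09688081^(1/2) − 1 = 4.7321% → 0.0473.

0.0473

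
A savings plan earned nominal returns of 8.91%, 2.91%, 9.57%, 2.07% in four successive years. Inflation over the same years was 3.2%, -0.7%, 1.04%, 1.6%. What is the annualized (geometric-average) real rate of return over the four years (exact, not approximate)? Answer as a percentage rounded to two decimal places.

4.48%

Nominal growth factor = 1.0891 × 1.0291 × 1.0957 × 1.0207 = 1.25347337
Price-level growth factor = 1.0320 × 0.9930 × 1.0104 × 1.0160 = 1.05200061
Real growth factor = 1.25347337 / 1.05200061 = 1.19151392
Annualized real rate = 1.19151392^(1/4) − 1 = 4.4780% → 4.48%.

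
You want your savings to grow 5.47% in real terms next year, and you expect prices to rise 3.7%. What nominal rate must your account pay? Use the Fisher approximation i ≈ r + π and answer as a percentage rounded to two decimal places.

i ≈ r + π = 5.47% + 3.7% = 9.17%.

9.17%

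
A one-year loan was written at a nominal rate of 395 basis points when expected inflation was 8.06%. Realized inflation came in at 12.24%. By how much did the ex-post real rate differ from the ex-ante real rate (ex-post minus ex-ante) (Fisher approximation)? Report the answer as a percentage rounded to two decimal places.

Ex-ante: 3.95% − 8.06% = -4.110%
Ex-post: 3.95% − 12.24% = -8.290%
Difference (ex-post − ex-ante) = -4.1800% → -4.18%.

-4.18%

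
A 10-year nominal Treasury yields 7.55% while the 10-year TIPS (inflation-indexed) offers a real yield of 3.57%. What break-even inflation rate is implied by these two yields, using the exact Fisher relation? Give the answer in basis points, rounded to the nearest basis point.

(1 + π) = (1 + i)/(1 + r) = 1.07550 / 1.03570 = 1.038428
Break-even inflation = 1.038428 − 1 → 384 basis points.

384 basis points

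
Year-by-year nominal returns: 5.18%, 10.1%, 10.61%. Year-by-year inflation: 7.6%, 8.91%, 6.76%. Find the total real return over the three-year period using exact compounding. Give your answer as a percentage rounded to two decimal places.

2.38%

Nominal growth factor = 1.0518 × 1.1010 × 1.1061 = 1.280899
Price-level growth factor = 1.0760 × 1.0891 × 1.0676 = 1.251090
Real growth factor = 1.280899 / 1.251090 = 1.023826
Total real return = 1.023826 − 1 → 2.38%.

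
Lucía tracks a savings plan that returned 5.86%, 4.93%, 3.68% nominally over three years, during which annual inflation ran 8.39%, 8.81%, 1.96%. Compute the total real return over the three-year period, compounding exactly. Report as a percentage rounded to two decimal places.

Nominal growth factor = 1.0586 × 1.0493 × 1.0368 = 1.151666
Price-level growth factor = 1.0839 × 1.0881 × 1.0196 = 1.202508
Real growth factor = 1.151666 / 1.202508 = 0.957720
Total real return = 0.957720 − 1 → -4.23%.

-4.23%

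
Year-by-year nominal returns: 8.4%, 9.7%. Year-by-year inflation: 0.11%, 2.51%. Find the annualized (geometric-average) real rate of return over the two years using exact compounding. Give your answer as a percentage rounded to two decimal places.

7.65%

Compound the nominal returns: 1.0840 × 1.0970 = 1.18914800.
Compound inflation: 1.0011 × 1.0251 = 1.02622761.
Deflate: 1.18914800 / 1.02622761 = 1.15875658.
Annualized real rate = 1.15875658^(1/2) − 1 = 7.6456% → 7.65%.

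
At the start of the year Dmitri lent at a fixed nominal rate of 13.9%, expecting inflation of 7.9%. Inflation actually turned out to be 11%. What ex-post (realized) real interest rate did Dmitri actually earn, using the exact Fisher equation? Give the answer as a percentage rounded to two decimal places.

Ex-post: (1 + 0.1390)/(1 + 0.1100) − 1 = 2.6126%
So the realized real rate is 2.61%.

2.61%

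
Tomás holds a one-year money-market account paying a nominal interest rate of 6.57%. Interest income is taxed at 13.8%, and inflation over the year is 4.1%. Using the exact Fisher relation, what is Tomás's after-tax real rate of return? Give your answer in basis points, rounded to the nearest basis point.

150 basis points

After-tax nominal return = 6.57% × (1 − 0.138) = 5.66334%.
1 + r = 1.0566334 / 1.04100 = 1.015018
After-tax real rate = 1.015018 − 1 → 150 basis points.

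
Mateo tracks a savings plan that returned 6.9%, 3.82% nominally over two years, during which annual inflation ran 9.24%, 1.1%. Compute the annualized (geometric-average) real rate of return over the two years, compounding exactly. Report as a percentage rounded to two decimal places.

Compound the nominal returns: 1.0690 × 1.0382 = 1.10983580.
Compound inflation: 1.0924 × 1.0110 = 1.10441640.
Deflate: 1.10983580 / 1.10441640 = 1.00490703.
Annualized real rate = 1.00490703^(1/2) − 1 = 0.2451% → 0.25%.

0.25%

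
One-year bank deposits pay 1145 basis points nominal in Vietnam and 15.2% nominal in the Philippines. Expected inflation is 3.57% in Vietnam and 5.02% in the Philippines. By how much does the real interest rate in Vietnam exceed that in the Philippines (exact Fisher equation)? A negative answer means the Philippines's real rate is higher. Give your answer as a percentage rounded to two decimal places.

Vietnam: (1 + 0.1145)/(1 + 0.0357) − 1 = 7.60838%
The Philippines: (1 + 0.1520)/(1 + 0.0502) − 1 = 9.69339%
Differential = 7.60838% − 9.69339% = -2.08501% → -2.09%.

-2.09%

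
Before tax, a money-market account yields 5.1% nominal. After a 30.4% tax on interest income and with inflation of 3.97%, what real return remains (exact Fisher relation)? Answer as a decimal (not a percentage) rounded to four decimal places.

-0.0040

After-tax nominal return = 5.1% × (1 − 0.304) = 3.5496%.
1 + r = 1.035496 / 1.03970 = 0.995957
After-tax real rate = 0.995957 − 1 → -0.0040.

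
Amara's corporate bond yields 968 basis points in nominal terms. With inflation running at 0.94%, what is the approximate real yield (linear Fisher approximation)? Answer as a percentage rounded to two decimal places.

r ≈ i − π = 9.68% − 0.94% = 8.74%.

8.74%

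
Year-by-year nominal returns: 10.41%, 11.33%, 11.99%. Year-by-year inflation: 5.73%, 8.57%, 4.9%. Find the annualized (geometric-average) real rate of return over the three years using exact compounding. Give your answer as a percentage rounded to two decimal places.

4.56%

Compound the nominal returns: 1.1041 × 1.1133 × 1.1199 = 1.37657495.
Compound inflation: 1.0573 × 1.0857 × 1.0490 = 1.20415823.
Deflate: 1.37657495 / 1.20415823 = 1.14318444.
Annualized real rate = 1.14318444^(1/3) − 1 = 4.5616% → 4.56%.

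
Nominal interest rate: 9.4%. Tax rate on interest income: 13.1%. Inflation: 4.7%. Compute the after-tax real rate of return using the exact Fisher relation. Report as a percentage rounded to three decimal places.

3.313%

After-tax nominal return = 9.4% × (1 − 0.131) = 8.1686%.
1 + r = 1.081686 / 1.04700 = 1.033129
After-tax real rate = 1.033129 − 1 → 3.313%.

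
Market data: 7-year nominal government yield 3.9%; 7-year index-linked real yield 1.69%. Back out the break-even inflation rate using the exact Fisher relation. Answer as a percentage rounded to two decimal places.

(1 + π) = (1 + i)/(1 + r) = 1.03900 / 1.01690 = 1.021733
Break-even inflation = 1.021733 − 1 → 2.17%.

2.17%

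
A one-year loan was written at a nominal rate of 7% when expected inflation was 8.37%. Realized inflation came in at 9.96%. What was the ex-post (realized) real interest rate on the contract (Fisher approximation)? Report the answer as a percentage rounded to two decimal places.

Ex-post: 7% − 9.96% = -2.960%
So the realized real rate is -2.96%.

-2.96%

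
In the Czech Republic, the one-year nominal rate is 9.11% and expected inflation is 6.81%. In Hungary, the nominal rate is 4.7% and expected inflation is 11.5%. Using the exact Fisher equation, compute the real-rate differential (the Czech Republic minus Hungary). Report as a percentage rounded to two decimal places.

The Czech Republic: (1 + 0.0911)/(1 + 0.0681) − 1 = 2.1534%
Hungary: (1 + 0.0470)/(1 + 0.1150) − 1 = -6.0987%
Differential = 2.1534% − (-6.0987%) = 8.2520% → 8.25%.

8.25%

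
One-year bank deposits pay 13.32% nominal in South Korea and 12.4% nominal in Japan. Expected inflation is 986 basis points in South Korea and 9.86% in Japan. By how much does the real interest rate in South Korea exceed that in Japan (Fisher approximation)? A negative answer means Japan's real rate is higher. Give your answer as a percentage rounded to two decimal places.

0.92%

South Korea: 13.32% − 9.86% = 3.460%
Japan: 12.4% − 9.86% = 2.540%
Differential = 0.920% → 0.92%.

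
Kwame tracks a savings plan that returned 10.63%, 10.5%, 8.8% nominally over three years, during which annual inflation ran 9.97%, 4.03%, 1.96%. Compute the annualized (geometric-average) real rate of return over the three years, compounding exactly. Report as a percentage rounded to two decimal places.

Compound the nominal returns: 1.1063 × 1.1050 × 1.0880 = 1.33003811.
Compound inflation: 1.0997 × 1.0403 × 1.0196 = 1.16644066.
Deflate: 1.33003811 / 1.16644066 = 1.14025356.
Annualized real rate = 1.14025356^(1/3) − 1 = 4.4721% → 4.47%.

4.47%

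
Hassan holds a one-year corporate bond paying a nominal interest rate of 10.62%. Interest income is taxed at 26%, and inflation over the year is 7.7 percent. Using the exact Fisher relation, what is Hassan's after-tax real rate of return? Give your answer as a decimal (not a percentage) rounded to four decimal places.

After-tax nominal return = 10.62% × (1 − 0.26) = 7.8588%.
1 + r = 1.078588 / 1.07700 = 1.001474
After-tax real rate = 1.001474 − 1 → 0.0015.

0.0015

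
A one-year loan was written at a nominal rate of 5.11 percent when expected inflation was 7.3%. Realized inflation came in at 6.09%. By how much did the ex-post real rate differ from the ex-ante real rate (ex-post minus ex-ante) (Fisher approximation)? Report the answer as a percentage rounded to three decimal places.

1.210%

Ex-ante: 5.11% − 7.3% = -2.190%
Ex-post: 5.11% − 6.09% = -0.980%
Difference (ex-post − ex-ante) = 1.2100% → 1.210%.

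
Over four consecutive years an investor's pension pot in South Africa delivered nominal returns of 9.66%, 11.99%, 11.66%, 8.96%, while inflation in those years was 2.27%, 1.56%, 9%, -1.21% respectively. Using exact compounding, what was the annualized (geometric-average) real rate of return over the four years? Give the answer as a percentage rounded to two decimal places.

Compound the nominal returns: 1.0966 × 1.1199 × 1.1166 × 1.0896 = 1.49414314.
Compound inflation: 1.0227 × 1.0156 × 1.0900 × 0.9879 = 1.11843418.
Deflate: 1.49414314 / 1.11843418 = 1.33592406.
Annualized real rate = 1.33592406^(1/4) − 1 = 7.5092% → 7.51%.

7.51%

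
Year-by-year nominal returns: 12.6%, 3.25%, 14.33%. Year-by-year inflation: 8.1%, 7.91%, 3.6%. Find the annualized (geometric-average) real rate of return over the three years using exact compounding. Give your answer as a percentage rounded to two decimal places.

3.22%

Compound the nominal returns: 1.1260 × 1.0325 × 1.1433 = 1.32919486.
Compound inflation: 1.0810 × 1.0791 × 1.0360 = 1.20850136.
Deflate: 1.32919486 / 1.20850136 = 1.09987040.
Annualized real rate = 1.09987040^(1/3) − 1 = 3.2240% → 3.22%.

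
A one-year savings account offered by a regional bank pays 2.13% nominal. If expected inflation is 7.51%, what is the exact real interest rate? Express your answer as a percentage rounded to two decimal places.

1 + r = 1.02130 / 1.07510 = 0.949958
r = 0.949958 − 1 = -5.0042%, i.e. -5.00%.

-5.00%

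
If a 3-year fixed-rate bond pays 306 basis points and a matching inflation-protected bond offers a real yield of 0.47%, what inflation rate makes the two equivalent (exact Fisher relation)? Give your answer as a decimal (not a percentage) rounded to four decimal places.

(1 + π) = (1 + i)/(1 + r) = 1.03060 / 1.00470 = 1.025779
Break-even inflation = 1.025779 − 1 → 0.0258.

0.0258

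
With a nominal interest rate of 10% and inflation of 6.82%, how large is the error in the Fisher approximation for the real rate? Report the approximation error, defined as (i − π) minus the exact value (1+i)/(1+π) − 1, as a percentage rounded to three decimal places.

Approximate: r ≈ 10.000% − 6.820% = 3.1800%
Exact: (1 + 0.1000)/(1 + 0.0682) − 1 = 2.9770%
Error = 3.1800% − 2.9770% = 0.2030% → 0.203%.

0.203%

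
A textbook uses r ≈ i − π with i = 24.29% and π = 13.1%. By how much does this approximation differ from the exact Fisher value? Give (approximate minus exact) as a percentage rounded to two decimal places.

1.30%

Approximate: r ≈ 24.290% − 13.100% = 11.1900%
Exact: (1 + 0.2429)/(1 + 0.1310) − 1 = 9.8939%
Error = 11.1900% − 9.8939% = 1.2961% → 1.30%.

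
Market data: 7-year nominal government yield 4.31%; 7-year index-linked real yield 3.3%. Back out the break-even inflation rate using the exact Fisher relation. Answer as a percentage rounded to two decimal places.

(1 + π) = (1 + i)/(1 + r) = 1.04310 / 1.03300 = 1.009777
Break-even inflation = 1.009777 − 1 → 0.98%.

0.98%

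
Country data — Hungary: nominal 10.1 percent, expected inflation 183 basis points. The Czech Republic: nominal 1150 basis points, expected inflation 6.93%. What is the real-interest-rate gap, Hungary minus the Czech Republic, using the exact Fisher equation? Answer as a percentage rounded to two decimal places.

Hungary: (1 + 0.1010)/(1 + 0.0183) − 1 = 8.1214%
The Czech Republic: (1 + 0.1150)/(1 + 0.0693) − 1 = 4.2738%
Differential = 8.1214% − 4.2738% = 3.8476% → 3.85%.

3.85%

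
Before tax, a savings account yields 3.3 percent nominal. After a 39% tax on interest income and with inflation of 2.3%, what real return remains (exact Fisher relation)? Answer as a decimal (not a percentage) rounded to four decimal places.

After-tax nominal return = 3.3% × (1 − 0.39) = 2.0130%.
1 + r = 1.02013 / 1.02300 = 0.997195
After-tax real rate = 0.997195 − 1 → -0.0028.

-0.0028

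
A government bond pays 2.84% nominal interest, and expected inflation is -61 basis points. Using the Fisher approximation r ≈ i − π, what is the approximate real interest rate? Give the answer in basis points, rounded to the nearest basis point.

345 basis points

r ≈ i − π = 2.84% − (-0.61%) = 345 basis points.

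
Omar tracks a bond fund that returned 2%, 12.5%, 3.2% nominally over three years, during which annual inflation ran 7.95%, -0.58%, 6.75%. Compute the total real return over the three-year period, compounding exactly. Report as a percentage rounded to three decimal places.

3.364%

Compound the nominal returns: 1.0200 × 1.1250 × 1.0320 = 1.184220.
Compound inflation: 1.0795 × 0.9942 × 1.0675 = 1.145683.
Deflate: 1.184220 / 1.145683 = 1.033637.
Total real return = 1.033637 − 1 → 3.364%.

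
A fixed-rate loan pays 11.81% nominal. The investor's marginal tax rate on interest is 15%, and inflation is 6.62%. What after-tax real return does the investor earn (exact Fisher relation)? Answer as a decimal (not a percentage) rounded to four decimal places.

After-tax nominal return = 11.81% × (1 − 0.15) = 10.0385%.
1 + r = 1.100385 / 1.06620 = 1.032062
After-tax real rate = 1.032062 − 1 → 0.0321.

0.0321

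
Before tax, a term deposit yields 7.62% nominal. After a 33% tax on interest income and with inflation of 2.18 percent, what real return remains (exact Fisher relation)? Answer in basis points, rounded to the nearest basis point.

286 basis points

After-tax nominal return = 7.62% × (1 − 0.33) = 5.1054%.
1 + r = 1.051054 / 1.02180 = 1.028630
After-tax real rate = 1.028630 − 1 → 286 basis points.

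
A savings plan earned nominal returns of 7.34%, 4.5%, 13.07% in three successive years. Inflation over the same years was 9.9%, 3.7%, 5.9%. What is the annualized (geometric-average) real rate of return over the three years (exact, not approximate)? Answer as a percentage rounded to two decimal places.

1.67%

Nominal growth factor = 1.0734 × 1.0450 × 1.1307 = 1.26830958
Price-level growth factor = 1.0990 × 1.0370 × 1.0590 = 1.20690312
Real growth factor = 1.26830958 / 1.20690312 = 1.05087937
Annualized real rate = 1.05087937^(1/3) − 1 = 1.6680% → 1.67%.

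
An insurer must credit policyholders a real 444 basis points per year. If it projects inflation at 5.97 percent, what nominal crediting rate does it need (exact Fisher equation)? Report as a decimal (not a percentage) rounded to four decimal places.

0.1068

(1 + i) = (1 + r)(1 + π) = 1.04440 × 1.05970 = 1.10675068
i = 1.10675068 − 1, so the required nominal rate is 0.1068.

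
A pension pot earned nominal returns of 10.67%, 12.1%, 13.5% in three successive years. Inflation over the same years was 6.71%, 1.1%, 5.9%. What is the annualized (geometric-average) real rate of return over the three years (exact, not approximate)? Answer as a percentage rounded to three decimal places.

Nominal growth factor = 1.1067 × 1.1210 × 1.1350 = 1.40809314
Price-level growth factor = 1.0671 × 1.0110 × 1.0590 = 1.14248955
Real growth factor = 1.40809314 / 1.14248955 = 1.23247792
Annualized real rate = 1.23247792^(1/3) − 1 = 7.2160% → 7.216%.

7.216%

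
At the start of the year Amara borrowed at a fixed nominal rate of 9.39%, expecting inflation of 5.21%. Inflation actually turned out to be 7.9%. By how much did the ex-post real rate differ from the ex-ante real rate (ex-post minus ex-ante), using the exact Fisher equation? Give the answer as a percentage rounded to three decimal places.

Ex-ante: (1 + 0.0939)/(1 + 0.0521) − 1 = 3.9730%
Ex-post: (1 + 0.0939)/(1 + 0.0790) − 1 = 1.3809%
Difference (ex-post − ex-ante) = -2.5921% → -2.592%.

-2.592%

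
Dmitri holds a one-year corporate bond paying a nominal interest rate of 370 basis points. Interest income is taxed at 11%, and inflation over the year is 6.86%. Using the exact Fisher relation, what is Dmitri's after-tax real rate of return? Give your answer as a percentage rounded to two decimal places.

After-tax nominal return = 3.7% × (1 − 0.11) = 3.2930%.
1 + r = 1.03293 / 1.06860 = 0.966620
After-tax real rate = 0.966620 − 1 → -3.34%.

-3.34%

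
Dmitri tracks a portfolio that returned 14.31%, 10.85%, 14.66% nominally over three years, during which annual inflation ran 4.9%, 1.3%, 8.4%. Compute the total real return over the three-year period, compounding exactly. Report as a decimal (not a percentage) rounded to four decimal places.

Nominal growth factor = 1.1431 × 1.1085 × 1.1466 = 1.452887
Price-level growth factor = 1.0490 × 1.0130 × 1.0840 = 1.151899
Real growth factor = 1.452887 / 1.151899 = 1.261298
Total real return = 1.261298 − 1 → 0.2613.

0.2613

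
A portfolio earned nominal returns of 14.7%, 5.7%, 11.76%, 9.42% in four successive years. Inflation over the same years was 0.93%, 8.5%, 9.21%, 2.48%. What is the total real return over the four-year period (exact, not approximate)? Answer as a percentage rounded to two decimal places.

20.97%

Compound the nominal returns: 1.1470 × 1.0570 × 1.1176 × 1.0942 = 1.482592.
Compound inflation: 1.0093 × 1.0850 × 1.0921 × 1.0248 = 1.225608.
Deflate: 1.482592 / 1.225608 = 1.209679.
Total real return = 1.209679 − 1 → 20.97%.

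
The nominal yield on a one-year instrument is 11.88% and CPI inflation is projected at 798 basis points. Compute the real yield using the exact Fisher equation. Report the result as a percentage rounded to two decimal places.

By the Fisher relation, 1 + r = (1 + i)/(1 + π).
1 + r = 1.11880 / 1.07980 = 1.036118
r = 1.036118 − 1 = 3.6118%, i.e. 3.61%.

3.61%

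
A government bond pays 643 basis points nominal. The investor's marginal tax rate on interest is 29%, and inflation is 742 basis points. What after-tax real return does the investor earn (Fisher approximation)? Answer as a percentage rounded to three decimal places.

-2.855%

After-tax nominal return = 6.43% × (1 − 0.29) = 4.5653%.
r ≈ 4.5653% − 7.42% → -2.855%.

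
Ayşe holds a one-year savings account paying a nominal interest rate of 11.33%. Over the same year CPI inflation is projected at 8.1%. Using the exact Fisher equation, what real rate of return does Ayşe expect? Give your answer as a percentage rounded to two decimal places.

2.99%

1 + r = 1.11330 / 1.08100 = 1.029880
r = 1.029880 − 1 = 2.9880%, i.e. 2.99%.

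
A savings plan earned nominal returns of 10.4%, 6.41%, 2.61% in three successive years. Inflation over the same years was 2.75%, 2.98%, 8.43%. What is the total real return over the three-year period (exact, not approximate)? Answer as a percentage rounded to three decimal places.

5.065%

Nominal growth factor = 1.1040 × 1.0641 × 1.0261 = 1.205428
Price-level growth factor = 1.0275 × 1.0298 × 1.0843 = 1.147319
Real growth factor = 1.205428 / 1.147319 = 1.050647
Total real return = 1.050647 − 1 → 5.065%.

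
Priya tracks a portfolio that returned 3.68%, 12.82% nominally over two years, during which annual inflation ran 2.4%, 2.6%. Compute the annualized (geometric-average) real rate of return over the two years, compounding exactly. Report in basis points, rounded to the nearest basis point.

Nominal growth factor = 1.0368 × 1.1282 = 1.16971776
Price-level growth factor = 1.0240 × 1.0260 = 1.05062400
Real growth factor = 1.16971776 / 1.05062400 = 1.11335526
Annualized real rate = 1.11335526^(1/2) − 1 = 5.5157% → 552 basis points.

552 basis points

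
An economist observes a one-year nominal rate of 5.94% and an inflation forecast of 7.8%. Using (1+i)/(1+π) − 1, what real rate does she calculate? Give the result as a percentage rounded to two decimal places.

-1.73%

By the Fisher relation, 1 + r = (1 + i)/(1 + π).
1 + r = 1.05940 / 1.07800 = 0.982746
r = 0.982746 − 1 = -1.7254%, i.e. -1.73%.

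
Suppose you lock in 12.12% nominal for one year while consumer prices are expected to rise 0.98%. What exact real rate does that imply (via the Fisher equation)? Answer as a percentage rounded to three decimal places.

11.032%

1 + r = 1.12120 / 1.00980 = 1.110319
r = 1.110319 − 1 = 11.0319%, i.e. 11.032%.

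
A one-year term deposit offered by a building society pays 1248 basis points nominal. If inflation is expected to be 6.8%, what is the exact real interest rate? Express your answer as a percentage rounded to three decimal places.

1 + r = 1.12480 / 1.06800 = 1.053184
r = 1.053184 − 1 = 5.3184%, i.e. 5.318%.

5.318%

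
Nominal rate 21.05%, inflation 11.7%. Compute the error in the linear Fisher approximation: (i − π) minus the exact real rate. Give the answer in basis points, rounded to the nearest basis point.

98 basis points

Approximate: r ≈ 21.050% − 11.700% = 9.3500%
Exact: (1 + 0.2105)/(1 + 0.1170) − 1 = 8.3706%
Error = 9.3500% − 8.3706% = 0.9794% → 98 basis points.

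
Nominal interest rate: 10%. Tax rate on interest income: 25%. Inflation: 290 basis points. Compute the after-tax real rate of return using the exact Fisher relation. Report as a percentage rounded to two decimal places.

After-tax nominal return = 10% × (1 − 0.25) = 7.5000%.
1 + r = 1.07500 / 1.02900 = 1.044704
After-tax real rate = 1.044704 − 1 → 4.47%.

4.47%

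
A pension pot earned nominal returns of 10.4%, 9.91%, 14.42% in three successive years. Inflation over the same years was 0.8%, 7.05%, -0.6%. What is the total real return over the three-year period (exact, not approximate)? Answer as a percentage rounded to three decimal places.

29.442%

Compound the nominal returns: 1.1040 × 1.0991 × 1.1442 = 1.388380.
Compound inflation: 1.0080 × 1.0705 × 0.9940 = 1.072590.
Deflate: 1.388380 / 1.072590 = 1.294418.
Total real return = 1.294418 − 1 → 29.442%.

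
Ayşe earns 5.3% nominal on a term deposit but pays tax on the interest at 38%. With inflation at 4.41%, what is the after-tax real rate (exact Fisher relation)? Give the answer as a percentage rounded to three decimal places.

After-tax nominal return = 5.3% × (1 − 0.38) = 3.2860%.
1 + r = 1.03286 / 1.04410 = 0.9892347
After-tax real rate = 0.9892347 − 1 → -1.077%.

-1.077%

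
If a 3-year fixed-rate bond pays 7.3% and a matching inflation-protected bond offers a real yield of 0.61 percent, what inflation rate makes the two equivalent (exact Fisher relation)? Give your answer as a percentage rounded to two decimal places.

6.65%

(1 + π) = (1 + i)/(1 + r) = 1.07300 / 1.00610 = 1.066494
Break-even inflation = 1.066494 − 1 → 6.65%.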